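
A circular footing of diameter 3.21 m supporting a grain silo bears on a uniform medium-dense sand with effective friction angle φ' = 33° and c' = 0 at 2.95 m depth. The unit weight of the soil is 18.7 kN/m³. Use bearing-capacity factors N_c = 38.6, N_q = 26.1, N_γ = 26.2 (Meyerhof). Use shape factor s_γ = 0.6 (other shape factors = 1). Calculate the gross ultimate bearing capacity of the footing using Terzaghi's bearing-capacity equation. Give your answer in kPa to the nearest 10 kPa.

q_ult ≈ 1910 kPa

Effective surcharge at the founding depth q = γ·D_f = 18.7 × 2.95 = 55.165 kPa.
q_ult = q·N_q + 0.5·γ·B·N_γ·s_γ
     = 55.165 × 26.1 + 0.5 × 18.7 × 3.21 × 26.2 × 0.6
     = 1439.8 + 471.81 = 1911.6 kPa.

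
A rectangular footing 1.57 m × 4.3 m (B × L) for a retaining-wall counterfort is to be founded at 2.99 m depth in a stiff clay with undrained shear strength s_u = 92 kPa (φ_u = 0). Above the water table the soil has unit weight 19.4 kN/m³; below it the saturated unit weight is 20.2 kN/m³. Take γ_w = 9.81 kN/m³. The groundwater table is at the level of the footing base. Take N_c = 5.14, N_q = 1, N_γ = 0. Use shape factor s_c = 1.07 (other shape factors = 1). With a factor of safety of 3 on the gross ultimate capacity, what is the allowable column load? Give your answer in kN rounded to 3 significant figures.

Effective surcharge at the founding depth q = γ·D_f = 19.4 × 2.99 = 58.006 kPa.
q_ult = c·N_c·s_c + q·N_q
     = 92 × 5.14 × 1.07 + 58.006 × 1
     = 505.98 + 58.006 = 563.99 kPa.
Gross allowable pressure q_all = 563.99 / 3 = 188 kPa.
Footing area = 6.751 m², so allowable column load = 188 × 6.751 = 1269.2 kN.

P_all ≈ 1270 kN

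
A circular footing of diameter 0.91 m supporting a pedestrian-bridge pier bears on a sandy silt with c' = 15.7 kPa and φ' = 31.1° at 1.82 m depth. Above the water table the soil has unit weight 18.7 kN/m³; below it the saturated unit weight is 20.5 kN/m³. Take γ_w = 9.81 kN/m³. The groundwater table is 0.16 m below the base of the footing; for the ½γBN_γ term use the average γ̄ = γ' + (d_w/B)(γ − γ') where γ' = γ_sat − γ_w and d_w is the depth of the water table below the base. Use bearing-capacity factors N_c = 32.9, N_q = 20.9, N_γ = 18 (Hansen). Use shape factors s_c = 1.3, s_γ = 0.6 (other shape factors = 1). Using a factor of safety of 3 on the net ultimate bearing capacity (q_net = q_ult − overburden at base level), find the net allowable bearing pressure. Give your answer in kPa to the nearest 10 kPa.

q = γ·D_f = 18.7 × 1.82 = 34.034 kPa.
γ' = 10.69 kN/m³; averaging over the depth B below the base, γ̄ = γ' + (d_w/B)(γ − γ') = 12.098 kN/m³.
c·N_c·s_c = 15.7 × 32.9 × 1.3 = 671.49 kPa
q·N_q = 34.034 × 20.9 = 711.31 kPa
0.5·γ·B·N_γ·s_γ = 0.5 × 12.098 × 0.91 × 18 × 0.6 = 59.451 kPa
q_ult = 671.49 + 711.31 + 59.451 = 1442.3 kPa.
q_net = 1442.3 − 34.034 = 1408.2 kPa.
q_all(net) = 1408.2 / 3 = 469.41 kPa.

q_all(net) ≈ 470 kPa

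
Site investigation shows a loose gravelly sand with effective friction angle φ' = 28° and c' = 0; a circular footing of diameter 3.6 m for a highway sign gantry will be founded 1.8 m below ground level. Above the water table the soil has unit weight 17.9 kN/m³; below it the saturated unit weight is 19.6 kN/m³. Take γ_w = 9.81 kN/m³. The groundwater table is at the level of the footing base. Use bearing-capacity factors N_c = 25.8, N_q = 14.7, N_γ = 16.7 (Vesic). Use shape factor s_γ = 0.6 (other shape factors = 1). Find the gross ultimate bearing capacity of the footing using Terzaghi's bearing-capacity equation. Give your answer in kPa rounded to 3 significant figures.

q_ult ≈ 650 kPa

q = γ·D_f = 17.9 × 1.8 = 32.22 kPa.
For the ½γBN_γ term take γ' = 19.6 − 9.81 = 9.79 kN/m³ (soil below base is submerged).
q·N_q = 32.22 × 14.7 = 473.63 kPa
0.5·γ·B·N_γ·s_γ = 0.5 × 9.79 × 3.6 × 16.7 × 0.6 = 176.57 kPa
q_ult = 473.63 + 176.57 = 650.21 kPa.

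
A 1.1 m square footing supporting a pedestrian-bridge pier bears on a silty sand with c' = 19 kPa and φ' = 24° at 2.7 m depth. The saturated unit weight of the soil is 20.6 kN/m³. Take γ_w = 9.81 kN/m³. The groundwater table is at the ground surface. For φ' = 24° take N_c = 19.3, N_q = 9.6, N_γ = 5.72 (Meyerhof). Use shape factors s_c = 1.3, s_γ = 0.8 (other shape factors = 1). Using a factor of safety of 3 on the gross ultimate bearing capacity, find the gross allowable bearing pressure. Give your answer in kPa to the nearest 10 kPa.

q_all ≈ 260 kPa

With the water table at the surface the whole profile is submerged: γ' = 20.6 − 9.81 = 10.79 kN/m³, so q = γ'·D_f = 29.133 kPa; the same γ' applies in the ½γBN_γ term.
q_ult = c·N_c·s_c + q·N_q + 0.5·γ·B·N_γ·s_γ
     = 19 × 19.3 × 1.3 + 29.133 × 9.6 + 0.5 × 10.79 × 1.1 × 5.72 × 0.8
     = 476.71 + 279.68 + 27.156 = 783.54 kPa.
q_all = 783.54 / 3 = 261.18 kPa.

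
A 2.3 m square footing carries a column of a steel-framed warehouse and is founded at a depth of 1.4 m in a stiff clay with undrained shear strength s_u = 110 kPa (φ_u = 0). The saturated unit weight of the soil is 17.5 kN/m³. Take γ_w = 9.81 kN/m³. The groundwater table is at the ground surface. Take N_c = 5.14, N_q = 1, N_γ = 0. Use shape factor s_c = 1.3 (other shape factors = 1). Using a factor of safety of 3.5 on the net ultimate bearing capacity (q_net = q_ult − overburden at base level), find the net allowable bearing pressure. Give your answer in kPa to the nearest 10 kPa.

q_all(net) ≈ 210 kPa

With the water table at the surface the whole profile is submerged: γ' = 17.5 − 9.81 = 7.69 kN/m³, so q = γ'·D_f = 10.766 kPa.
q_ult = c·N_c·s_c + q·N_q
     = 110 × 5.14 × 1.3 + 10.766 × 1
     = 735.02 + 10.766 = 745.79 kPa.
q_net = 745.79 − 10.766 = 735.02 kPa.
q_all(net) = 735.02 / 3.5 = 210.01 kPa.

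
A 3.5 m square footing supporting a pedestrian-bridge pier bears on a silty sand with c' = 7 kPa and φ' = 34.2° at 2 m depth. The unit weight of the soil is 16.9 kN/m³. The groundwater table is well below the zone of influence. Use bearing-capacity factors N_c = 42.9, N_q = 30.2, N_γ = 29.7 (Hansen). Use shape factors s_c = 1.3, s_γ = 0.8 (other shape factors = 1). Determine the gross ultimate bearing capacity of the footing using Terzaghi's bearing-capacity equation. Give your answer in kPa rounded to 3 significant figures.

q = γ·D_f = 16.9 × 2 = 33.8 kPa.
c·N_c·s_c = 7 × 42.9 × 1.3 = 390.39 kPa
q·N_q = 33.8 × 30.2 = 1020.8 kPa
0.5·γ·B·N_γ·s_γ = 0.5 × 16.9 × 3.5 × 29.7 × 0.8 = 702.7 kPa
q_ult = 390.39 + 1020.8 + 702.7 = 2113.9 kPa.

q_ult ≈ 2110 kPa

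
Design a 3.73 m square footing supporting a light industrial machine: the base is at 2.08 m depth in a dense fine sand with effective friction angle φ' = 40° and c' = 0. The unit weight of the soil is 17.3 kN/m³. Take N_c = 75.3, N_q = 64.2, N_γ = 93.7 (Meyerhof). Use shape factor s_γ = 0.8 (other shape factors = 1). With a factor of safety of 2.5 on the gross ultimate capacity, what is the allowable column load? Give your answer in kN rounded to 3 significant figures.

P_all ≈ 26300 kN

Effective surcharge at the founding depth q = γ·D_f = 17.3 × 2.08 = 35.984 kPa.
q_ult = q·N_q + 0.5·γ·B·N_γ·s_γ
     = 35.984 × 64.2 + 0.5 × 17.3 × 3.73 × 93.7 × 0.8
     = 2310.2 + 2418.5 = 4728.7 kPa.
Gross allowable pressure q_all = 4728.7 / 2.5 = 1891.5 kPa.
Footing area = 13.9129 m², so allowable column load = 1891.5 × 13.9129 = 26316 kN.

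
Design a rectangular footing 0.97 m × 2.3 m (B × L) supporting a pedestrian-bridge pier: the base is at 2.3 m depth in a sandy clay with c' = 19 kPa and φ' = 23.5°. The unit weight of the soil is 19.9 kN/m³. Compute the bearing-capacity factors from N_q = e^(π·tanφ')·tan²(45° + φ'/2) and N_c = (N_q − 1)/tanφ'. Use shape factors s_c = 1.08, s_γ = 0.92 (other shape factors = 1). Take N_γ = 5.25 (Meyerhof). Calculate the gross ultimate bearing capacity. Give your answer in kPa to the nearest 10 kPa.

tan23.5° = 0.4348, so N_q = e^(π×0.4348)·tan²(56.75°) = 3.92 × 2.326 = 9.12.
N_c = (9.12 − 1)/tan23.5° = 18.67.
Effective surcharge at the founding depth q = γ·D_f = 19.9 × 2.3 = 45.77 kPa.
q_ult = c·N_c·s_c + q·N_q + 0.5·γ·B·N_γ·s_γ
     = 19 × 18.672 × 1.08 + 45.77 × 9.1187 + 0.5 × 19.9 × 0.97 × 5.25 × 0.92
     = 383.14 + 417.36 + 46.617 = 847.12 kPa.

q_ult ≈ 850 kPa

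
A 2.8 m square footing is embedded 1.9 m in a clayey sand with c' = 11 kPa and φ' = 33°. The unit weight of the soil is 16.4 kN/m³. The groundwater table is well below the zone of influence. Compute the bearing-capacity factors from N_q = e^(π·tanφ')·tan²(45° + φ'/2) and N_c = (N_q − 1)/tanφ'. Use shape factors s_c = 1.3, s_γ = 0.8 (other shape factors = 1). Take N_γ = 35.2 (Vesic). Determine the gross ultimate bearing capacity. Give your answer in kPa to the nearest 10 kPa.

q_ult ≈ 2010 kPa

tan33° = 0.6494, so N_q = e^(π×0.6494)·tan²(61.5°) = 7.692 × 3.392 = 26.09.
N_c = (26.09 − 1)/tan33° = 38.64.
q = γ·D_f = 16.4 × 1.9 = 31.16 kPa.
c·N_c·s_c = 11 × 38.638 × 1.3 = 552.53 kPa
q·N_q = 31.16 × 26.092 = 813.03 kPa
0.5·γ·B·N_γ·s_γ = 0.5 × 16.4 × 2.8 × 35.2 × 0.8 = 646.55 kPa
q_ult = 552.53 + 813.03 + 646.55 = 2012.1 kPa.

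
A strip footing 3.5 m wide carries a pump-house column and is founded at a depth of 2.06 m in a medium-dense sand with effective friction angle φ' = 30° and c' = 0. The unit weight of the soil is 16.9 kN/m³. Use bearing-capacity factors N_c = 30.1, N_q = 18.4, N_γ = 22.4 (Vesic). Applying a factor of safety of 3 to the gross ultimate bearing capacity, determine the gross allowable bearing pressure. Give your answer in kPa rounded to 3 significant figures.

q_all ≈ 434 kPa

Overburden at base level: q = 16.9 × 2.06 = 34.814 kPa.
Surcharge term q·N_q = 34.814 × 18.4 = 640.58 kPa; self-weight term 0.5·γ·B·N_γ = 0.5 × 16.9 × 3.5 × 22.4 = 662.48 kPa.
q_ult = 640.58 + 662.48 = 1303.1 kPa.
q_all = q_ult / FS = 1303.1 / 3 = 434.35 kPa.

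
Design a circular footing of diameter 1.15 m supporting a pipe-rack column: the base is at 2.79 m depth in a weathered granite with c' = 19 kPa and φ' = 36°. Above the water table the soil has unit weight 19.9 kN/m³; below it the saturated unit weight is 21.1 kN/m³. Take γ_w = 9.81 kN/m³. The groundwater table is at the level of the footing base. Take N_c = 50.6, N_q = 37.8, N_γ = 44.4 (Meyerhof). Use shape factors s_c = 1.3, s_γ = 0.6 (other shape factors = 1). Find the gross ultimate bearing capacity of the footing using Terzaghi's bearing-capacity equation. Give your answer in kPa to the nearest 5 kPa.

Overburden at base level: q = 19.9 × 2.79 = 55.521 kPa.
Below the base the soil is submerged, so the ½γBN_γ term uses γ' = 21.1 − 9.81 = 11.29 kN/m³.
Cohesion term c·N_c·s_c = 19 × 50.6 × 1.3 = 1249.8 kPa; surcharge term q·N_q = 55.521 × 37.8 = 2098.7 kPa; self-weight term 0.5·γ·B·N_γ·s_γ = 0.5 × 11.29 × 1.15 × 44.4 × 0.6 = 172.94 kPa.
q_ult = 1249.8 + 2098.7 + 172.94 = 3521.5 kPa.

q_ult ≈ 3520 kPa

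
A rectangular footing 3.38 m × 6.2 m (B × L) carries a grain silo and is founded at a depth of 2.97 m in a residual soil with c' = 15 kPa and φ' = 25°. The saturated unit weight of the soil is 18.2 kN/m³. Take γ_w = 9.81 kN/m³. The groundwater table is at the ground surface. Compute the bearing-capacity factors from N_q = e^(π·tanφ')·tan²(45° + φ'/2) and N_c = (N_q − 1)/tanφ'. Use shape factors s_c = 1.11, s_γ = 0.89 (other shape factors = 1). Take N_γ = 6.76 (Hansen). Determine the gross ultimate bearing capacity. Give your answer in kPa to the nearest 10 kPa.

tan25° = 0.4663, so N_q = e^(π×0.4663)·tan²(57.5°) = 4.327 × 2.464 = 10.66.
N_c = (10.66 − 1)/tan25° = 20.72.
Water table at ground surface, so effective unit weight γ' = 18.2 − 9.81 = 8.39 kN/m³ is used throughout; overburden q = 8.39 × 2.97 = 24.918 kPa; the same γ' applies in the ½γBN_γ term.
Cohesion term c·N_c·s_c = 15 × 20.721 × 1.11 = 345 kPa; surcharge term q·N_q = 24.918 × 10.662 = 265.68 kPa; self-weight term 0.5·γ·B·N_γ·s_γ = 0.5 × 8.39 × 3.38 × 6.76 × 0.89 = 85.307 kPa.
q_ult = 345 + 265.68 + 85.307 = 695.99 kPa.

q_ult ≈ 700 kPa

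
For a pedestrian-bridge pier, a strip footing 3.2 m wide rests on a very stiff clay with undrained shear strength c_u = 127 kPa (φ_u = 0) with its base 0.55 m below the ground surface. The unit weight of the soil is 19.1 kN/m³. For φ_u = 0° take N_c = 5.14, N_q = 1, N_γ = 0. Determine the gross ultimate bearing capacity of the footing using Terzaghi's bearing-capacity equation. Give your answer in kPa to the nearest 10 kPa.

q_ult ≈ 660 kPa

Overburden at base level: q = 19.1 × 0.55 = 10.505 kPa.
Cohesion term c·N_c = 127 × 5.14 = 652.78 kPa; surcharge term q·N_q = 10.505 × 1 = 10.505 kPa.
q_ult = 652.78 + 10.505 = 663.28 kPa.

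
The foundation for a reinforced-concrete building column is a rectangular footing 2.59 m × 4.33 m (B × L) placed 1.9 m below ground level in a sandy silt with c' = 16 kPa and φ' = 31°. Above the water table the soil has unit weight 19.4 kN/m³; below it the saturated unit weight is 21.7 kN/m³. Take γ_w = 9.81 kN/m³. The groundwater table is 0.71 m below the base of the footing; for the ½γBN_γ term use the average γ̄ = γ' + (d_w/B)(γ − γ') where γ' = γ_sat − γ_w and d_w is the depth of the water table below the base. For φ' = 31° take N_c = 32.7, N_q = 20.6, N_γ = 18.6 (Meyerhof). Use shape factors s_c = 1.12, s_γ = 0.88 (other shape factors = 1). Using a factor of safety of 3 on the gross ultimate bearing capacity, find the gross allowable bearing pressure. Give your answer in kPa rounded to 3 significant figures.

q_all ≈ 547 kPa

Effective surcharge at the founding depth q = γ·D_f = 19.4 × 1.9 = 36.86 kPa.
With d_w = 0.71 m < B, γ̄ = 11.89 + (0.71/2.59) × (19.4 − 11.89) = 13.949 kN/m³.
q_ult = c·N_c·s_c + q·N_q + 0.5·γ·B·N_γ·s_γ
     = 16 × 32.7 × 1.12 + 36.86 × 20.6 + 0.5 × 13.949 × 2.59 × 18.6 × 0.88
     = 585.98 + 759.32 + 295.67 = 1641 kPa.
q_all = 1641 / 3 = 546.99 kPa.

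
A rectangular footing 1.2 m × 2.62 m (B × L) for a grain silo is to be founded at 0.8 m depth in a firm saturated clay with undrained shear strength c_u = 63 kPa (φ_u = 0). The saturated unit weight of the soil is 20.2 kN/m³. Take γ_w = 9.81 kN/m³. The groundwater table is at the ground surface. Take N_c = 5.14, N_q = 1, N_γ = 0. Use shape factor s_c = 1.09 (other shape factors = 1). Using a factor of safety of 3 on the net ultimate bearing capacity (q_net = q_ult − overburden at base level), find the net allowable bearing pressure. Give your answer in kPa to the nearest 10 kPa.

Water table at ground surface, so effective unit weight γ' = 20.2 − 9.81 = 10.39 kN/m³ is used throughout; overburden q = 10.39 × 0.8 = 8.312 kPa.
Cohesion term c·N_c·s_c = 63 × 5.14 × 1.09 = 352.96 kPa; surcharge term q·N_q = 8.312 × 1 = 8.312 kPa.
q_ult = 352.96 + 8.312 = 361.28 kPa.
q_net = 361.28 − 8.312 = 352.96 kPa.
q_all(net) = 352.96 / 3 = 117.65 kPa.

q_all(net) ≈ 120 kPa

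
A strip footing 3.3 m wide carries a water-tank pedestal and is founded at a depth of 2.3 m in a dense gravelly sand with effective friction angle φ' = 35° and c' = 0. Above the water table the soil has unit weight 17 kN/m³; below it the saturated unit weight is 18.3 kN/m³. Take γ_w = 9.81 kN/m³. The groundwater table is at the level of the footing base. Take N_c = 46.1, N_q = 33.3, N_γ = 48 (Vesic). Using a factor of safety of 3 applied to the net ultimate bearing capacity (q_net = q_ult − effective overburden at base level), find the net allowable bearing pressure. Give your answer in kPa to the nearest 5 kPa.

q_all(net) ≈ 645 kPa

q = γ·D_f = 17 × 2.3 = 39.1 kPa.
For the ½γBN_γ term take γ' = 18.3 − 9.81 = 8.49 kN/m³ (soil below base is submerged).
q·N_q = 39.1 × 33.3 = 1302 kPa
0.5·γ·B·N_γ = 0.5 × 8.49 × 3.3 × 48 = 672.41 kPa
q_ult = 1302 + 672.41 = 1974.4 kPa.
Net ultimate: q_net = 1974.4 − 39.1 = 1935.3 kPa.
q_all(net) = 1935.3 / 3 = 645.11 kPa.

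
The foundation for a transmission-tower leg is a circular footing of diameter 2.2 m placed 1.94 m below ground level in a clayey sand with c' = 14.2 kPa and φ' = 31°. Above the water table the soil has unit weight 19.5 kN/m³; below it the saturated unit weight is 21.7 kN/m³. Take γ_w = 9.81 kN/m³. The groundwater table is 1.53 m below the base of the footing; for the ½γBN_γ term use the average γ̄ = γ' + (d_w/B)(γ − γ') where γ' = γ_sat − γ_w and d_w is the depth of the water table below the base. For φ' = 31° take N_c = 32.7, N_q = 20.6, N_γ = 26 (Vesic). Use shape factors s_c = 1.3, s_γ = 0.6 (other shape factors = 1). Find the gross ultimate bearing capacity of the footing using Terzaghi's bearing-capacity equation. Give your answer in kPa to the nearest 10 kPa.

Effective surcharge at the founding depth q = γ·D_f = 19.5 × 1.94 = 37.83 kPa.
With d_w = 1.53 m < B, γ̄ = 11.89 + (1.53/2.2) × (19.5 − 11.89) = 17.182 kN/m³.
q_ult = c·N_c·s_c + q·N_q + 0.5·γ·B·N_γ·s_γ
     = 14.2 × 32.7 × 1.3 + 37.83 × 20.6 + 0.5 × 17.182 × 2.2 × 26 × 0.6
     = 603.64 + 779.3 + 294.85 = 1677.8 kPa.

q_ult ≈ 1680 kPa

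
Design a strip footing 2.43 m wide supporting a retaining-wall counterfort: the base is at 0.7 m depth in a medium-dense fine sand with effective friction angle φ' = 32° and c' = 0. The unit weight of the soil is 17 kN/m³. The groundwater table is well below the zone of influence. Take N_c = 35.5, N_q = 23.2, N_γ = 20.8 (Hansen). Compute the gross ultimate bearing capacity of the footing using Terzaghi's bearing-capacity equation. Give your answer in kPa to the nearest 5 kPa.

q_ult ≈ 705 kPa

Overburden at base level: q = 17 × 0.7 = 11.9 kPa.
Surcharge term q·N_q = 11.9 × 23.2 = 276.08 kPa; self-weight term 0.5·γ·B·N_γ = 0.5 × 17 × 2.43 × 20.8 = 429.62 kPa.
q_ult = 276.08 + 429.62 = 705.7 kPa.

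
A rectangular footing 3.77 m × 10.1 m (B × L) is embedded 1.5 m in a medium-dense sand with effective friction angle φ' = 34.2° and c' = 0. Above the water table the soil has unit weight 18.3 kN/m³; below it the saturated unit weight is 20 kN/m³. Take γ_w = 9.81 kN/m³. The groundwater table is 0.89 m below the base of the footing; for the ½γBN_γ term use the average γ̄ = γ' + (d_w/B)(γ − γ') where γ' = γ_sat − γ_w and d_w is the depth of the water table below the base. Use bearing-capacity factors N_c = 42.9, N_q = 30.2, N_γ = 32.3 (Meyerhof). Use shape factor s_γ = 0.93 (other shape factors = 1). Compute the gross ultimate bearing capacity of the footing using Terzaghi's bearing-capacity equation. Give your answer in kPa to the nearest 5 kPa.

Effective surcharge at the founding depth q = γ·D_f = 18.3 × 1.5 = 27.45 kPa.
With d_w = 0.89 m < B, γ̄ = 10.19 + (0.89/3.77) × (18.3 − 10.19) = 12.105 kN/m³.
q_ult = q·N_q + 0.5·γ·B·N_γ·s_γ
     = 27.45 × 30.2 + 0.5 × 12.105 × 3.77 × 32.3 × 0.93
     = 828.99 + 685.4 = 1514.4 kPa.

q_ult ≈ 1515 kPa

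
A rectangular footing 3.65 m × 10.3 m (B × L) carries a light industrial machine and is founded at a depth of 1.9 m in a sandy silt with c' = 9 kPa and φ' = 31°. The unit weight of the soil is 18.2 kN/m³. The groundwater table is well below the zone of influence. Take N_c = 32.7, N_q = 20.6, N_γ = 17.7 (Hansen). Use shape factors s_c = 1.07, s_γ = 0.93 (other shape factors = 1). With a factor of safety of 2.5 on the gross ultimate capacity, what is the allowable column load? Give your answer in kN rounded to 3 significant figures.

P_all ≈ 23700 kN

q = γ·D_f = 18.2 × 1.9 = 34.58 kPa.
c·N_c·s_c = 9 × 32.7 × 1.07 = 314.9 kPa
q·N_q = 34.58 × 20.6 = 712.35 kPa
0.5·γ·B·N_γ·s_γ = 0.5 × 18.2 × 3.65 × 17.7 × 0.93 = 546.75 kPa
q_ult = 314.9 + 712.35 + 546.75 = 1574 kPa.
Gross allowable pressure q_all = 1574 / 2.5 = 629.6 kPa.
Footing area = 37.595 m², so allowable column load = 629.6 × 37.595 = 23670 kN.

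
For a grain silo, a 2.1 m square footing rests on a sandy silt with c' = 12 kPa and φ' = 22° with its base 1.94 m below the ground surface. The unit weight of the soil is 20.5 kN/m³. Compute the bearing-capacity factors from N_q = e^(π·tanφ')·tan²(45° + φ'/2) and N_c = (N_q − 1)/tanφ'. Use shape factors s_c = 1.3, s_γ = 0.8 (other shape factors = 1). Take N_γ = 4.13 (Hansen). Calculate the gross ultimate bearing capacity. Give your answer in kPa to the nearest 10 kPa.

tan22° = 0.404, so N_q = e^(π×0.404)·tan²(56°) = 3.558 × 2.198 = 7.82.
N_c = (7.82 − 1)/tan22° = 16.88.
q = γ·D_f = 20.5 × 1.94 = 39.77 kPa.
c·N_c·s_c = 12 × 16.883 × 1.3 = 263.37 kPa
q·N_q = 39.77 × 7.8211 = 311.05 kPa
0.5·γ·B·N_γ·s_γ = 0.5 × 20.5 × 2.1 × 4.13 × 0.8 = 71.119 kPa
q_ult = 263.37 + 311.05 + 71.119 = 645.54 kPa.

q_ult ≈ 650 kPa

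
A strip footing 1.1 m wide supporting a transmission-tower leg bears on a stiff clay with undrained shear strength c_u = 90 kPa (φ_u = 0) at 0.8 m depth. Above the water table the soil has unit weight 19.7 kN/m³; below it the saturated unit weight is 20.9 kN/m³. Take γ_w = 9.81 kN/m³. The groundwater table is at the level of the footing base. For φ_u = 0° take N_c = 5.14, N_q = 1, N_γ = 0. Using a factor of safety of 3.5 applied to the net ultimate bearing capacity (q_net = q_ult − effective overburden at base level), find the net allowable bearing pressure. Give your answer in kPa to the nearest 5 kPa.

q = γ·D_f = 19.7 × 0.8 = 15.76 kPa.
c·N_c = 90 × 5.14 = 462.6 kPa
q·N_q = 15.76 × 1 = 15.76 kPa
q_ult = 462.6 + 15.76 = 478.36 kPa.
Net ultimate: q_net = 478.36 − 15.76 = 462.6 kPa.
q_all(net) = 462.6 / 3.5 = 132.17 kPa.

q_all(net) ≈ 130 kPa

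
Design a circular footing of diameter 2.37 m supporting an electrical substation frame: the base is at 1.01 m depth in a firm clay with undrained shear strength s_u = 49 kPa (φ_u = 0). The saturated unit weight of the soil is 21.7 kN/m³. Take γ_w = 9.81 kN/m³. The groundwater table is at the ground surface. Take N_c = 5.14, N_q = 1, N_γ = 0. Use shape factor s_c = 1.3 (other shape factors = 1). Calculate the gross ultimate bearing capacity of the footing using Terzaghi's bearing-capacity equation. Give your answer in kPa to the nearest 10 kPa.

γ' = 21.7 − 9.81 = 11.89 kN/m³ (submerged throughout). q = 11.89 × 1.01 = 12.009 kPa.
c·N_c·s_c = 49 × 5.14 × 1.3 = 327.42 kPa
q·N_q = 12.009 × 1 = 12.009 kPa
q_ult = 327.42 + 12.009 = 339.43 kPa.

q_ult ≈ 340 kPa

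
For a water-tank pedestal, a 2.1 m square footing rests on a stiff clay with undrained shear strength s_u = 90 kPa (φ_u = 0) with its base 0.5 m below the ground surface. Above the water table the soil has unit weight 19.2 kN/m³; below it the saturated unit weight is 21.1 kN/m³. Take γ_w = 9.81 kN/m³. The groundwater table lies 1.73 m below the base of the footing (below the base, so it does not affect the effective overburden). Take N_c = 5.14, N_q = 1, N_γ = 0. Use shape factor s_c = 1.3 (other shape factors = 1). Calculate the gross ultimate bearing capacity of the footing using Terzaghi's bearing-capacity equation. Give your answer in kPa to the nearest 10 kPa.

q_ult ≈ 610 kPa

q = γ·D_f = 19.2 × 0.5 = 9.6 kPa.
c·N_c·s_c = 90 × 5.14 × 1.3 = 601.38 kPa
q·N_q = 9.6 × 1 = 9.6 kPa
q_ult = 601.38 + 9.6 = 610.98 kPa.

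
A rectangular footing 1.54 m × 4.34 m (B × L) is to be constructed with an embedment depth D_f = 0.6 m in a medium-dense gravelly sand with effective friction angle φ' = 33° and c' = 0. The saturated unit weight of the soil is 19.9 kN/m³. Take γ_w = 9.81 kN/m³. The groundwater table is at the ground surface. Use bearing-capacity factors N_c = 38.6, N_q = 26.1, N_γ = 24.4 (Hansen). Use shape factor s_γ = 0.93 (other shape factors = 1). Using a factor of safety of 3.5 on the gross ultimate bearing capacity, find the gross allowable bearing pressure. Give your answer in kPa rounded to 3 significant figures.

q_all ≈ 95.5 kPa

γ' = 19.9 − 9.81 = 10.09 kN/m³ (submerged throughout). q = 10.09 × 0.6 = 6.054 kPa; the same γ' applies in the ½γBN_γ term.
q·N_q = 6.054 × 26.1 = 158.01 kPa
0.5·γ·B·N_γ·s_γ = 0.5 × 10.09 × 1.54 × 24.4 × 0.93 = 176.3 kPa
q_ult = 158.01 + 176.3 = 334.31 kPa.
q_all = 334.31 / 3.5 = 95.517 kPa.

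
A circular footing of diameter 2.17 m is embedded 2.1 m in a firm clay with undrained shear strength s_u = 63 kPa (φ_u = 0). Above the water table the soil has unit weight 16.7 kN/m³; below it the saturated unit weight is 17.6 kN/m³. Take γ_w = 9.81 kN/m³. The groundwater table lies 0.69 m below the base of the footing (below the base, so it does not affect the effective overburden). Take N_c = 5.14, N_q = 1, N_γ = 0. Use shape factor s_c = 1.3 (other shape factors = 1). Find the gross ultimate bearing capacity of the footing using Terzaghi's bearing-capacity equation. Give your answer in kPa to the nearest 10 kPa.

q_ult ≈ 460 kPa

q = γ·D_f = 16.7 × 2.1 = 35.07 kPa.
c·N_c·s_c = 63 × 5.14 × 1.3 = 420.97 kPa
q·N_q = 35.07 × 1 = 35.07 kPa
q_ult = 420.97 + 35.07 = 456.04 kPa.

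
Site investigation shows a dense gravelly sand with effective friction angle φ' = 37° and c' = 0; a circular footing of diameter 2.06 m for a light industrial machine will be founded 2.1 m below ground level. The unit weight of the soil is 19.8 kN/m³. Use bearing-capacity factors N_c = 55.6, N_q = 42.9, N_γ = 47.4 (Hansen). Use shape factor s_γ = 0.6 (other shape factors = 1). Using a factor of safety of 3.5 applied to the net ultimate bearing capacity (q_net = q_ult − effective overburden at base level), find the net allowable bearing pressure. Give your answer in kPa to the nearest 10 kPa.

q = γ·D_f = 19.8 × 2.1 = 41.58 kPa.
q·N_q = 41.58 × 42.9 = 1783.8 kPa
0.5·γ·B·N_γ·s_γ = 0.5 × 19.8 × 2.06 × 47.4 × 0.6 = 580.01 kPa
q_ult = 1783.8 + 580.01 = 2363.8 kPa.
Net ultimate: q_net = 2363.8 − 41.58 = 2322.2 kPa.
q_all(net) = 2322.2 / 3.5 = 663.49 kPa.

q_all(net) ≈ 660 kPa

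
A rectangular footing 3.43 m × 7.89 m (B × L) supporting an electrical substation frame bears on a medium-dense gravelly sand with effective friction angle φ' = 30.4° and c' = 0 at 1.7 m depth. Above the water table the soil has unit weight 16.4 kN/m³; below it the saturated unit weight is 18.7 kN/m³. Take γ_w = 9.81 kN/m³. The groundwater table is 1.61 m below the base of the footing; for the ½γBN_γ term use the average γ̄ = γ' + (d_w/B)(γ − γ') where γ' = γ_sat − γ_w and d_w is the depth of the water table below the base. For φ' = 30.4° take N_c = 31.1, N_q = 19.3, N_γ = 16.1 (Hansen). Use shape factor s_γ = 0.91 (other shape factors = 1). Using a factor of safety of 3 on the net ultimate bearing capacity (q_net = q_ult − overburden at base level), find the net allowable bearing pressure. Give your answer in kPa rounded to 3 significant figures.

q = γ·D_f = 16.4 × 1.7 = 27.88 kPa.
γ' = 8.89 kN/m³; averaging over the depth B below the base, γ̄ = γ' + (d_w/B)(γ − γ') = 12.415 kN/m³.
q·N_q = 27.88 × 19.3 = 538.08 kPa
0.5·γ·B·N_γ·s_γ = 0.5 × 12.415 × 3.43 × 16.1 × 0.91 = 311.95 kPa
q_ult = 538.08 + 311.95 = 850.03 kPa.
q_net = 850.03 − 27.88 = 822.15 kPa.
q_all(net) = 822.15 / 3 = 274.05 kPa.

q_all(net) ≈ 274 kPa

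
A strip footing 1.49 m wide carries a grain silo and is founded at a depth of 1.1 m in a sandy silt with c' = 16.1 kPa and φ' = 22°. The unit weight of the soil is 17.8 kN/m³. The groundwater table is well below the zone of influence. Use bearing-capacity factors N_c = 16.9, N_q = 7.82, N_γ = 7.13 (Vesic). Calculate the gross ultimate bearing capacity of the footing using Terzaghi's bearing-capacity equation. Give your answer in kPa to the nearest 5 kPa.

q_ult ≈ 520 kPa

Effective surcharge at the founding depth q = γ·D_f = 17.8 × 1.1 = 19.58 kPa.
q_ult = c·N_c + q·N_q + 0.5·γ·B·N_γ
     = 16.1 × 16.9 + 19.58 × 7.82 + 0.5 × 17.8 × 1.49 × 7.13
     = 272.09 + 153.12 + 94.551 = 519.76 kPa.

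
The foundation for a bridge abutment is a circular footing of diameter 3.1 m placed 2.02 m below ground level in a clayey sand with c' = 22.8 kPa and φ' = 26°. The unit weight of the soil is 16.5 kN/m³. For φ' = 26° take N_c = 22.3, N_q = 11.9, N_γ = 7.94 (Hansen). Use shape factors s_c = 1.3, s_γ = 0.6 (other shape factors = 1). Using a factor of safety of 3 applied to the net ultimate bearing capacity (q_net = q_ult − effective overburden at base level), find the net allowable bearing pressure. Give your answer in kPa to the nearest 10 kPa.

Effective surcharge at the founding depth q = γ·D_f = 16.5 × 2.02 = 33.33 kPa.
q_ult = c·N_c·s_c + q·N_q + 0.5·γ·B·N_γ·s_γ
     = 22.8 × 22.3 × 1.3 + 33.33 × 11.9 + 0.5 × 16.5 × 3.1 × 7.94 × 0.6
     = 660.97 + 396.63 + 121.84 = 1179.4 kPa.
Net ultimate: q_net = 1179.4 − 33.33 = 1146.1 kPa.
q_all(net) = 1146.1 / 3 = 382.04 kPa.

q_all(net) ≈ 380 kPa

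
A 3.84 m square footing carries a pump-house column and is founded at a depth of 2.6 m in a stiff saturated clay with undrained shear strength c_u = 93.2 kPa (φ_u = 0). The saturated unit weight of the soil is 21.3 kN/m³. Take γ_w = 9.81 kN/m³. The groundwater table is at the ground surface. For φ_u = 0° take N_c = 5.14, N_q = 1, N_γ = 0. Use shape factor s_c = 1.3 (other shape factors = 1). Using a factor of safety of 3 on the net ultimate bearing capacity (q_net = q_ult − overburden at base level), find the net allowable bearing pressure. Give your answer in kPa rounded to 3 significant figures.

q_all(net) ≈ 208 kPa

Water table at ground surface, so effective unit weight γ' = 21.3 − 9.81 = 11.49 kN/m³ is used throughout; overburden q = 11.49 × 2.6 = 29.874 kPa.
Cohesion term c·N_c·s_c = 93.2 × 5.14 × 1.3 = 622.76 kPa; surcharge term q·N_q = 29.874 × 1 = 29.874 kPa.
q_ult = 622.76 + 29.874 = 652.64 kPa.
q_net = 652.64 − 29.874 = 622.76 kPa.
q_all(net) = 622.76 / 3 = 207.59 kPa.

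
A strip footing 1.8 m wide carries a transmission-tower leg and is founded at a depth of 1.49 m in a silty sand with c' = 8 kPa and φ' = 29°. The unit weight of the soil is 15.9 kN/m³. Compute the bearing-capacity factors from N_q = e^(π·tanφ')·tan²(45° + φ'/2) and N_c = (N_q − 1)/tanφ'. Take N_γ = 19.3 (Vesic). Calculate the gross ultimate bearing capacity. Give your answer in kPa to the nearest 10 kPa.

tan29° = 0.5543, so N_q = e^(π×0.5543)·tan²(59.5°) = 5.705 × 2.882 = 16.44.
N_c = (16.44 − 1)/tan29° = 27.86.
Effective surcharge at the founding depth q = γ·D_f = 15.9 × 1.49 = 23.691 kPa.
q_ult = c·N_c + q·N_q + 0.5·γ·B·N_γ
     = 8 × 27.86 + 23.691 × 16.443 + 0.5 × 15.9 × 1.8 × 19.3
     = 222.88 + 389.56 + 276.18 = 888.63 kPa.

q_ult ≈ 890 kPa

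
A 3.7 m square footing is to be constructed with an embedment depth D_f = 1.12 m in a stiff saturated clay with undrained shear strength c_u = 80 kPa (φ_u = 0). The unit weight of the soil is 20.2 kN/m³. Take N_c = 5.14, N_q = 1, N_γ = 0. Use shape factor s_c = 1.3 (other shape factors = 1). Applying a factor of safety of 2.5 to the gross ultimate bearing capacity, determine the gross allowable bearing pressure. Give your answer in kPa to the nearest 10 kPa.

q_all ≈ 220 kPa

Effective surcharge at the founding depth q = γ·D_f = 20.2 × 1.12 = 22.624 kPa.
q_ult = c·N_c·s_c + q·N_q
     = 80 × 5.14 × 1.3 + 22.624 × 1
     = 534.56 + 22.624 = 557.18 kPa.
q_all = q_ult / FS = 557.18 / 2.5 = 222.87 kPa.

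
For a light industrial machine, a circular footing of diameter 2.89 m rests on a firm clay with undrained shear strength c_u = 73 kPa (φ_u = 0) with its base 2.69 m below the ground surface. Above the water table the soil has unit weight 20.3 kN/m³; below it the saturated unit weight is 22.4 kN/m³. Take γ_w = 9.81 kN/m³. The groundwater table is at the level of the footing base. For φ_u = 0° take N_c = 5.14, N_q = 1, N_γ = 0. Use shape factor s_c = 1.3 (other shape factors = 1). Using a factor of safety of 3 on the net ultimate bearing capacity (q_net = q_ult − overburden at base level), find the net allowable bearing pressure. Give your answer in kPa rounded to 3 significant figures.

q = γ·D_f = 20.3 × 2.69 = 54.607 kPa.
c·N_c·s_c = 73 × 5.14 × 1.3 = 487.79 kPa
q·N_q = 54.607 × 1 = 54.607 kPa
q_ult = 487.79 + 54.607 = 542.39 kPa.
q_net = 542.39 − 54.607 = 487.79 kPa.
q_all(net) = 487.79 / 3 = 162.6 kPa.

q_all(net) ≈ 163 kPa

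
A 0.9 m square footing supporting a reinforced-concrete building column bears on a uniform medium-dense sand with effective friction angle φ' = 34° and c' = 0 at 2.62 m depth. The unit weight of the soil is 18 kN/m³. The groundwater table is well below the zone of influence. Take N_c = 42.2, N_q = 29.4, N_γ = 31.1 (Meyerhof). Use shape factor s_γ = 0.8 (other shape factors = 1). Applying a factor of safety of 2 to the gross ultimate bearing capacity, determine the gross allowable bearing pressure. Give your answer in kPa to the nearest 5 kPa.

q_all ≈ 795 kPa

Overburden at base level: q = 18 × 2.62 = 47.16 kPa.
Surcharge term q·N_q = 47.16 × 29.4 = 1386.5 kPa; self-weight term 0.5·γ·B·N_γ·s_γ = 0.5 × 18 × 0.9 × 31.1 × 0.8 = 201.53 kPa.
q_ult = 1386.5 + 201.53 = 1588 kPa.
q_all = q_ult / FS = 1588 / 2 = 794.02 kPa.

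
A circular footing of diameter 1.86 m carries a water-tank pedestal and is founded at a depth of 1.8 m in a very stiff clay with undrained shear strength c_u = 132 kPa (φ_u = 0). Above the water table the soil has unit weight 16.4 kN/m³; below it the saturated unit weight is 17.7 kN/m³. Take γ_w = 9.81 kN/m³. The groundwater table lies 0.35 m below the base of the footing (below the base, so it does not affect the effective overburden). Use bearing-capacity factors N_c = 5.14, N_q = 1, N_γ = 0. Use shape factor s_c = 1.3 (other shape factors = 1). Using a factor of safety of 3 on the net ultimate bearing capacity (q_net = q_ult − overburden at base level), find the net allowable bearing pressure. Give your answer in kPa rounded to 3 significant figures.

Overburden at base level: q = 16.4 × 1.8 = 29.52 kPa.
Cohesion term c·N_c·s_c = 132 × 5.14 × 1.3 = 882.02 kPa; surcharge term q·N_q = 29.52 × 1 = 29.52 kPa.
q_ult = 882.02 + 29.52 = 911.54 kPa.
q_net = 911.54 − 29.52 = 882.02 kPa.
q_all(net) = 882.02 / 3 = 294.01 kPa.

q_all(net) ≈ 294 kPa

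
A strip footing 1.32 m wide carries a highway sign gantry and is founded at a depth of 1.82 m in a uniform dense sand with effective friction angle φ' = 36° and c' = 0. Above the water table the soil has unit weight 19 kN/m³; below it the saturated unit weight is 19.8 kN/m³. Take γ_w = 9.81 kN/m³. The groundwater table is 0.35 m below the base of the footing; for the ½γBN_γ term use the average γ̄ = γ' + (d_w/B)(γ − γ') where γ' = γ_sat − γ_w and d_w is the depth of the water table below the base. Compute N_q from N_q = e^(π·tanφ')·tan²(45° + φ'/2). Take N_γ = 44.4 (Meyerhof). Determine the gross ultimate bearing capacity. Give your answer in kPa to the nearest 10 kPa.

q_ult ≈ 1670 kPa

tan36° = 0.7265, so N_q = e^(π×0.7265)·tan²(63°) = 9.801 × 3.852 = 37.75.
q = γ·D_f = 19 × 1.82 = 34.58 kPa.
γ' = 9.99 kN/m³; averaging over the depth B below the base, γ̄ = γ' + (d_w/B)(γ − γ') = 12.379 kN/m³.
q·N_q = 34.58 × 37.752 = 1305.5 kPa
0.5·γ·B·N_γ = 0.5 × 12.379 × 1.32 × 44.4 = 362.75 kPa
q_ult = 1305.5 + 362.75 = 1668.2 kPa.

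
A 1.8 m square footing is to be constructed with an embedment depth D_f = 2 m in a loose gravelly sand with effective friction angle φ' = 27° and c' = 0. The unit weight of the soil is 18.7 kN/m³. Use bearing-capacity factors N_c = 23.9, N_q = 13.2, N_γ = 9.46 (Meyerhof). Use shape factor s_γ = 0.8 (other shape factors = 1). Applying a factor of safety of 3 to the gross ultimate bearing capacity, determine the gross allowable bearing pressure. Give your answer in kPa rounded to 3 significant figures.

q = γ·D_f = 18.7 × 2 = 37.4 kPa.
q·N_q = 37.4 × 13.2 = 493.68 kPa
0.5·γ·B·N_γ·s_γ = 0.5 × 18.7 × 1.8 × 9.46 × 0.8 = 127.37 kPa
q_ult = 493.68 + 127.37 = 621.05 kPa.
q_all = q_ult / FS = 621.05 / 3 = 207.02 kPa.

q_all ≈ 207 kPa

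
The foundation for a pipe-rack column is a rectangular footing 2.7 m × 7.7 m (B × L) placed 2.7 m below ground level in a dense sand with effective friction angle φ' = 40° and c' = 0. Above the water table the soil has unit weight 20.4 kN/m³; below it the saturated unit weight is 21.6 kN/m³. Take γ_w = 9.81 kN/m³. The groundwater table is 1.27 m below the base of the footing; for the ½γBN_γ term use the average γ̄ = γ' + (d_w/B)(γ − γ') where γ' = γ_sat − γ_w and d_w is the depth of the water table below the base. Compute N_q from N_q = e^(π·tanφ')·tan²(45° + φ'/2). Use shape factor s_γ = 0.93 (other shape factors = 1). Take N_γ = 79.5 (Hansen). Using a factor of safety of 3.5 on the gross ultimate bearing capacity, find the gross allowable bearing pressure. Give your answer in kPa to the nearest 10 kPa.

q_all ≈ 1460 kPa

N_q = e^(π·tan40°)·tan²(65°) = 64.2.
Effective surcharge at the founding depth q = γ·D_f = 20.4 × 2.7 = 55.08 kPa.
With d_w = 1.27 m < B, γ̄ = 11.79 + (1.27/2.7) × (20.4 − 11.79) = 15.84 kN/m³.
q_ult = q·N_q + 0.5·γ·B·N_γ·s_γ
     = 55.08 × 64.195 + 0.5 × 15.84 × 2.7 × 79.5 × 0.93
     = 3535.9 + 1581 = 5116.9 kPa.
q_all = 5116.9 / 3.5 = 1462 kPa.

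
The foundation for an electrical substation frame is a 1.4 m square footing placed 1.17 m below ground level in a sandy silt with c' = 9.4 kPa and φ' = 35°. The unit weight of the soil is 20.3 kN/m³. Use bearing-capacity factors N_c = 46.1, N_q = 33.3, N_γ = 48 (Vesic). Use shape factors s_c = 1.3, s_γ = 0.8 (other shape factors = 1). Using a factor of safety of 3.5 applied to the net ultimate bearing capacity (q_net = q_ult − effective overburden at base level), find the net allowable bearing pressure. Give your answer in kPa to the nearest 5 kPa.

q_all(net) ≈ 535 kPa

Overburden at base level: q = 20.3 × 1.17 = 23.751 kPa.
Cohesion term c·N_c·s_c = 9.4 × 46.1 × 1.3 = 563.34 kPa; surcharge term q·N_q = 23.751 × 33.3 = 790.91 kPa; self-weight term 0.5·γ·B·N_γ·s_γ = 0.5 × 20.3 × 1.4 × 48 × 0.8 = 545.66 kPa.
q_ult = 563.34 + 790.91 + 545.66 = 1899.9 kPa.
Net ultimate: q_net = 1899.9 − 23.751 = 1876.2 kPa.
q_all(net) = 1876.2 / 3.5 = 536.05 kPa.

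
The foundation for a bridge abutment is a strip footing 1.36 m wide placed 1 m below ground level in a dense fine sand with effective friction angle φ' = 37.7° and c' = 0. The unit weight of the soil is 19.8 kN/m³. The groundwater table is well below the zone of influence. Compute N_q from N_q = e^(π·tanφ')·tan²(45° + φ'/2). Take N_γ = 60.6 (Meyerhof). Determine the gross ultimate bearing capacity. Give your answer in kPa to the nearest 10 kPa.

q_ult ≈ 1750 kPa

tan37.7° = 0.7729, so N_q = e^(π×0.7729)·tan²(63.85°) = 11.337 × 4.148 = 47.03.
q = γ·D_f = 19.8 × 1 = 19.8 kPa.
q·N_q = 19.8 × 47.031 = 931.22 kPa
0.5·γ·B·N_γ = 0.5 × 19.8 × 1.36 × 60.6 = 815.92 kPa
q_ult = 931.22 + 815.92 = 1747.1 kPa.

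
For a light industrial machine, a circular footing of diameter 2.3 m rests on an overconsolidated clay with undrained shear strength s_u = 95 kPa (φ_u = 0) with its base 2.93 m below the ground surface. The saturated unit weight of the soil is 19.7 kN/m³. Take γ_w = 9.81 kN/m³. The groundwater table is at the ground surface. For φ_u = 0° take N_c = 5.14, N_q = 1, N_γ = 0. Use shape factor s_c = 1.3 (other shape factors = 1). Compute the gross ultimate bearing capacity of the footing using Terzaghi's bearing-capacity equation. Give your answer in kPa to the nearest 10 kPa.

Water table at ground surface, so effective unit weight γ' = 19.7 − 9.81 = 9.89 kN/m³ is used throughout; overburden q = 9.89 × 2.93 = 28.978 kPa.
Cohesion term c·N_c·s_c = 95 × 5.14 × 1.3 = 634.79 kPa; surcharge term q·N_q = 28.978 × 1 = 28.978 kPa.
q_ult = 634.79 + 28.978 = 663.77 kPa.

q_ult ≈ 660 kPa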